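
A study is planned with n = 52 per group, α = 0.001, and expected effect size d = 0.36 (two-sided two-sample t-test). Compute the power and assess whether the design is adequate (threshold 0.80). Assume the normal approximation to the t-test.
Power ≈ 0.07; the study is underpowered (power < 0.80)

Power calculation (two-sample t-test, normal approximation):
z_β = d · √(n/2) - z_{α/2}
z_β = 0.36 · √(52/2) - 3.291
z_β = 0.36 · 5.099 - 3.291
z_β = -1.455

Power = Φ(z_β) = Φ(-1.455) ≈ 0.073

Effect size d = 0.36 is small by Cohen's convention (0.2/0.5/0.8).

Threshold: power ≥ 0.80 is conventionally adequate.
Power ≈ 0.07 → the study is underpowered (power < 0.80).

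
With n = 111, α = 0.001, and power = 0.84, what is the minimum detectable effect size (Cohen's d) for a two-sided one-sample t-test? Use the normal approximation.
d ≈ 0.41

Minimum detectable effect (one-sample t-test, normal approximation):
d = (z_{α/2} + z_β) / √n
d = (3.291 + 0.994) / √111
d = 4.285 / 10.536
d ≈ 0.41

By Cohen's convention (0.2 small / 0.5 medium / 0.8 large): small effect.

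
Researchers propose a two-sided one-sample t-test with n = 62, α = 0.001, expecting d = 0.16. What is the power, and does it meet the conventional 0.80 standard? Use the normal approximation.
Power ≈ 0.02; the study is underpowered (power < 0.80)

Power calculation (one-sample t-test, normal approximation):
z_β = d · √n - z_{α/2}
z_β = 0.16 · √62 - 3.291
z_β = 0.16 · 7.874 - 3.291
z_β = -2.031

Power = Φ(z_β) = Φ(-2.031) ≈ 0.021

Effect size d = 0.16 is very small by Cohen's convention (0.2/0.5/0.8).

Threshold: power ≥ 0.80 is conventionally adequate.
Power ≈ 0.02 → the study is underpowered (power < 0.80).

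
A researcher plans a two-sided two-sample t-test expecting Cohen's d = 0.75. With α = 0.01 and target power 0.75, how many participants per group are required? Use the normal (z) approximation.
n = 38 per group

Sample size formula (two-sample t-test, normal approximation):
n = 2 · ((z_{α/2} + z_β) / d)²

z_{α/2} = 2.576 (for α = 0.01, two-sided)
z_β = 0.674 (for power = 0.75)
d = 0.75

n = 2 · ((2.576 + 0.674) / 0.75)²
n = 2 · (4.333)²
n ≈ 37.55
Round up to the next whole number: n = 38 per group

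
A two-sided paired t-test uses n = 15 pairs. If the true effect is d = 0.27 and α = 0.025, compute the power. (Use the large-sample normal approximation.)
Power ≈ 0.12

Power calculation (paired t-test, normal approximation):
z_β = d · √n - z_{α/2}
z_β = 0.27 · √15 - 2.241
z_β = 0.27 · 3.873 - 2.241
z_β = -1.196

Power = Φ(z_β) = Φ(-1.196) ≈ 0.116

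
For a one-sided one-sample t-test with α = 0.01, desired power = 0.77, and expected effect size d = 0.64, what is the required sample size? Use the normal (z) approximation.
n = 23

Sample size formula (one-sample t-test, normal approximation):
n = ((z_α + z_β) / d)²

z_α = 2.326 (for α = 0.01, one-sided)
z_β = 0.739 (for power = 0.77)
d = 0.64

n = ((2.326 + 0.739) / 0.64)²
n = (4.789)²
n ≈ 22.93
Round up to the next whole number: n = 23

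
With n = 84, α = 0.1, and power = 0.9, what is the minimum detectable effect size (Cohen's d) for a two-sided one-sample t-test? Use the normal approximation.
d ≈ 0.32

Minimum detectable effect (one-sample t-test, normal approximation):
d = (z_{α/2} + z_β) / √n
d = (1.645 + 1.282) / √84
d = 2.926 / 9.165
d ≈ 0.32

By Cohen's convention (0.2 small / 0.5 medium / 0.8 large): small effect.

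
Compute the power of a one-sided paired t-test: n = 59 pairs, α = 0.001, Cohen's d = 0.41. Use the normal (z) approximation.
Power ≈ 0.52

Power calculation (paired t-test, normal approximation):
z_β = d · √n - z_α
z_β = 0.41 · √59 - 3.090
z_β = 0.41 · 7.681 - 3.090
z_β = 0.059

Power = Φ(z_β) = Φ(0.059) ≈ 0.524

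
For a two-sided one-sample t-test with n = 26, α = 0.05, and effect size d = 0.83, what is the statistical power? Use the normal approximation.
Power ≈ 0.99

Power calculation (one-sample t-test, normal approximation):
z_β = d · √n - z_{α/2}
z_β = 0.83 · √26 - 1.960
z_β = 0.83 · 5.099 - 1.960
z_β = 2.272

Power = Φ(z_β) = Φ(2.272) ≈ 0.988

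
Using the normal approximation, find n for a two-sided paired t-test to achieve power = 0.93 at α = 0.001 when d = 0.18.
n = 702 pairs

Sample size formula (paired t-test, normal approximation):
n = ((z_{α/2} + z_β) / d)²

z_{α/2} = 3.291 (for α = 0.001, two-sided)
z_β = 1.476 (for power = 0.93)
d = 0.18

n = ((3.291 + 1.476) / 0.18)²
n = (26.483)²
n ≈ 701.35
Round up to the next whole number: n = 702 pairs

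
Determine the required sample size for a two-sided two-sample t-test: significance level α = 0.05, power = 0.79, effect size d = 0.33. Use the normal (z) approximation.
n = 141 per group

Sample size formula (two-sample t-test, normal approximation):
n = 2 · ((z_{α/2} + z_β) / d)²

z_{α/2} = 1.960 (for α = 0.05, two-sided)
z_β = 0.806 (for power = 0.79)
d = 0.33

n = 2 · ((1.960 + 0.806) / 0.33)²
n = 2 · (8.382)²
n ≈ 140.52
Round up to the next whole number: n = 141 per group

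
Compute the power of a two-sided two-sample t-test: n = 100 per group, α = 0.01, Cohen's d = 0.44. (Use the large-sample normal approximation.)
Power ≈ 0.70

Power calculation (two-sample t-test, normal approximation):
z_β = d · √(n/2) - z_{α/2}
z_β = 0.44 · √(100/2) - 2.576
z_β = 0.44 · 7.071 - 2.576
z_β = 0.535

Power = Φ(z_β) = Φ(0.535) ≈ 0.704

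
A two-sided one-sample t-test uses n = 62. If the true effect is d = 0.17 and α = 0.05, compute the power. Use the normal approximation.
Power ≈ 0.27

Power calculation (one-sample t-test, normal approximation):
z_β = d · √n - z_{α/2}
z_β = 0.17 · √62 - 1.960
z_β = 0.17 · 7.874 - 1.960
z_β = -0.621

Power = Φ(z_β) = Φ(-0.621) ≈ 0.267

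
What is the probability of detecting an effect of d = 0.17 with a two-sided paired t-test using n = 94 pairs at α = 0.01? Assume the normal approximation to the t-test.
Power ≈ 0.18

Power calculation (paired t-test, normal approximation):
z_β = d · √n - z_{α/2}
z_β = 0.17 · √94 - 2.576
z_β = 0.17 · 9.695 - 2.576
z_β = -0.928

Power = Φ(z_β) = Φ(-0.928) ≈ 0.177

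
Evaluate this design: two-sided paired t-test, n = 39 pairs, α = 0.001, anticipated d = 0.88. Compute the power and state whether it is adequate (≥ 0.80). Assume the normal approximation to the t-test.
Power ≈ 0.99; the study is adequately powered (power ≥ 0.80)

Power calculation (paired t-test, normal approximation):
z_β = d · √n - z_{α/2}
z_β = 0.88 · √39 - 3.291
z_β = 0.88 · 6.245 - 3.291
z_β = 2.205

Power = Φ(z_β) = Φ(2.205) ≈ 0.986

Effect size d = 0.88 is large by Cohen's convention (0.2/0.5/0.8).

Threshold: power ≥ 0.80 is conventionally adequate.
Power ≈ 0.99 → the study is adequately powered (power ≥ 0.80).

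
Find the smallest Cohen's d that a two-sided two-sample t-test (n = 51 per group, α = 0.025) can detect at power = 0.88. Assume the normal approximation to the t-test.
d ≈ 0.68

Minimum detectable effect (two-sample t-test, normal approximation):
d = (z_{α/2} + z_β) / √(n/2)
d = (2.241 + 1.175) / √(51/2)
d = 3.416 / 5.050
d ≈ 0.68

By Cohen's convention (0.2 small / 0.5 medium / 0.8 large): medium effect.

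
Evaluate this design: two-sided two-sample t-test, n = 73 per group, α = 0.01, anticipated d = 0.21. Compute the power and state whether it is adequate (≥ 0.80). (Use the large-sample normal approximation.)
Power ≈ 0.10; the study is underpowered (power < 0.80)

Power calculation (two-sample t-test, normal approximation):
z_β = d · √(n/2) - z_{α/2}
z_β = 0.21 · √(73/2) - 2.576
z_β = 0.21 · 6.042 - 2.576
z_β = -1.307

Power = Φ(z_β) = Φ(-1.307) ≈ 0.096

Effect size d = 0.21 is small by Cohen's convention (0.2/0.5/0.8).

Threshold: power ≥ 0.80 is conventionally adequate.
Power ≈ 0.10 → the study is underpowered (power < 0.80).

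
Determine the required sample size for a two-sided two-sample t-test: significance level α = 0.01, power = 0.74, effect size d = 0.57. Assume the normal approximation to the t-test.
n = 64 per group

Sample size formula (two-sample t-test, normal approximation):
n = 2 · ((z_{α/2} + z_β) / d)²

z_{α/2} = 2.576 (for α = 0.01, two-sided)
z_β = 0.643 (for power = 0.74)
d = 0.57

n = 2 · ((2.576 + 0.643) / 0.57)²
n = 2 · (5.647)²
n ≈ 63.78
Round up to the next whole number: n = 64 per group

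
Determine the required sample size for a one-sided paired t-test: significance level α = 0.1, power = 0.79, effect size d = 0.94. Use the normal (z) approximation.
n = 5 pairs

Sample size formula (paired t-test, normal approximation):
n = ((z_α + z_β) / d)²

z_α = 1.282 (for α = 0.1, one-sided)
z_β = 0.806 (for power = 0.79)
d = 0.94

n = ((1.282 + 0.806) / 0.94)²
n = (2.221)²
n ≈ 4.93
Round up to the next whole number: n = 5 pairs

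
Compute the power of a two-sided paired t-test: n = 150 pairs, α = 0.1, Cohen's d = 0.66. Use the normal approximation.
Power ≈ 1.00

Power calculation (paired t-test, normal approximation):
z_β = d · √n - z_{α/2}
z_β = 0.66 · √150 - 1.645
z_β = 0.66 · 12.247 - 1.645
z_β = 6.438

Power = Φ(z_β) = Φ(6.438) ≈ 1.000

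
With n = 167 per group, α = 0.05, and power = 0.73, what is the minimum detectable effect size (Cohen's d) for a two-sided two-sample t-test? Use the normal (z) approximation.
d ≈ 0.28

Minimum detectable effect (two-sample t-test, normal approximation):
d = (z_{α/2} + z_β) / √(n/2)
d = (1.960 + 0.613) / √(167/2)
d = 2.573 / 9.138
d ≈ 0.28

By Cohen's convention (0.2 small / 0.5 medium / 0.8 large): small effect.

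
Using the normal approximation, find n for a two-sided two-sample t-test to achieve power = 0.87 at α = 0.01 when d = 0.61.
n = 74 per group

Sample size formula (two-sample t-test, normal approximation):
n = 2 · ((z_{α/2} + z_β) / d)²

z_{α/2} = 2.576 (for α = 0.01, two-sided)
z_β = 1.126 (for power = 0.87)
d = 0.61

n = 2 · ((2.576 + 1.126) / 0.61)²
n = 2 · (6.069)²
n ≈ 73.67
Round up to the next whole number: n = 74 per group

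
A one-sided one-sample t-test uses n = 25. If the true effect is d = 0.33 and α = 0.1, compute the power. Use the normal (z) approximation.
Power ≈ 0.64

Power calculation (one-sample t-test, normal approximation):
z_β = d · √n - z_α
z_β = 0.33 · √25 - 1.282
z_β = 0.33 · 5.000 - 1.282
z_β = 0.368

Power = Φ(z_β) = Φ(0.368) ≈ 0.644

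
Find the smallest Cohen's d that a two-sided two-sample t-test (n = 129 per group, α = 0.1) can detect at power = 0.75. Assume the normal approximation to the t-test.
d ≈ 0.29

Minimum detectable effect (two-sample t-test, normal approximation):
d = (z_{α/2} + z_β) / √(n/2)
d = (1.645 + 0.674) / √(129/2)
d = 2.319 / 8.031
d ≈ 0.29

By Cohen's convention (0.2 small / 0.5 medium / 0.8 large): small effect.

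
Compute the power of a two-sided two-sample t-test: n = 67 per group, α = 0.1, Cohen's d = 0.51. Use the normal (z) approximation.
Power ≈ 0.90

Power calculation (two-sample t-test, normal approximation):
z_β = d · √(n/2) - z_{α/2}
z_β = 0.51 · √(67/2) - 1.645
z_β = 0.51 · 5.788 - 1.645
z_β = 1.307

Power = Φ(z_β) = Φ(1.307) ≈ 0.904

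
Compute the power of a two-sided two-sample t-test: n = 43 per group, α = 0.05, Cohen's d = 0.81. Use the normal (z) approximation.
Power ≈ 0.96

Power calculation (two-sample t-test, normal approximation):
z_β = d · √(n/2) - z_{α/2}
z_β = 0.81 · √(43/2) - 1.960
z_β = 0.81 · 4.637 - 1.960
z_β = 1.796

Power = Φ(z_β) = Φ(1.796) ≈ 0.964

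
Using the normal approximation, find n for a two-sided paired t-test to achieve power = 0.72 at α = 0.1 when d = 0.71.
n = 10 pairs

Sample size formula (paired t-test, normal approximation):
n = ((z_{α/2} + z_β) / d)²

z_{α/2} = 1.645 (for α = 0.1, two-sided)
z_β = 0.583 (for power = 0.72)
d = 0.71

n = ((1.645 + 0.583) / 0.71)²
n = (3.138)²
n ≈ 9.85
Round up to the next whole number: n = 10 pairs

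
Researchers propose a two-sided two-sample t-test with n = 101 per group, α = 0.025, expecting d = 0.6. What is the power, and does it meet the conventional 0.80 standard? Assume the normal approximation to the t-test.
Power ≈ 0.98; the study is adequately powered (power ≥ 0.80)

Power calculation (two-sample t-test, normal approximation):
z_β = d · √(n/2) - z_{α/2}
z_β = 0.6 · √(101/2) - 2.241
z_β = 0.6 · 7.106 - 2.241
z_β = 2.022

Power = Φ(z_β) = Φ(2.022) ≈ 0.978

Effect size d = 0.6 is medium by Cohen's convention (0.2/0.5/0.8).

Threshold: power ≥ 0.80 is conventionally adequate.
Power ≈ 0.98 → the study is adequately powered (power ≥ 0.80).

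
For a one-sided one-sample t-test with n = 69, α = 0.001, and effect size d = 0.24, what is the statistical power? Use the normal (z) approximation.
Power ≈ 0.14

Power calculation (one-sample t-test, normal approximation):
z_β = d · √n - z_α
z_β = 0.24 · √69 - 3.090
z_β = 0.24 · 8.307 - 3.090
z_β = -1.097

Power = Φ(z_β) = Φ(-1.097) ≈ 0.136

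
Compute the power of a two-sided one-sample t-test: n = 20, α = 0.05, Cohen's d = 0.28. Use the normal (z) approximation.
Power ≈ 0.24

Power calculation (one-sample t-test, normal approximation):
z_β = d · √n - z_{α/2}
z_β = 0.28 · √20 - 1.960
z_β = 0.28 · 4.472 - 1.960
z_β = -0.708

Power = Φ(z_β) = Φ(-0.708) ≈ 0.240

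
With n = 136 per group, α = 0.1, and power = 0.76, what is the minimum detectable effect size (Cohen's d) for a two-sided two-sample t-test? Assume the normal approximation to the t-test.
d ≈ 0.29

Minimum detectable effect (two-sample t-test, normal approximation):
d = (z_{α/2} + z_β) / √(n/2)
d = (1.645 + 0.706) / √(136/2)
d = 2.351 / 8.246
d ≈ 0.29

By Cohen's convention (0.2 small / 0.5 medium / 0.8 large): small effect.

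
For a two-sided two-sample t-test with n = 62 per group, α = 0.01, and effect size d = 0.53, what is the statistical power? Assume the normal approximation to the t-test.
Power ≈ 0.65

Power calculation (two-sample t-test, normal approximation):
z_β = d · √(n/2) - z_{α/2}
z_β = 0.53 · √(62/2) - 2.576
z_β = 0.53 · 5.568 - 2.576
z_β = 0.375

Power = Φ(z_β) = Φ(0.375) ≈ 0.646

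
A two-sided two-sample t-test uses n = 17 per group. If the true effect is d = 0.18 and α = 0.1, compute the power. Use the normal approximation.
Power ≈ 0.13

Power calculation (two-sample t-test, normal approximation):
z_β = d · √(n/2) - z_{α/2}
z_β = 0.18 · √(17/2) - 1.645
z_β = 0.18 · 2.915 - 1.645
z_β = -1.120

Power = Φ(z_β) = Φ(-1.120) ≈ 0.131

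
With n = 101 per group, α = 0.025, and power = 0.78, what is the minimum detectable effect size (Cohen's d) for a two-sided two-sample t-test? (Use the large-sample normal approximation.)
d ≈ 0.42

Minimum detectable effect (two-sample t-test, normal approximation):
d = (z_{α/2} + z_β) / √(n/2)
d = (2.241 + 0.772) / √(101/2)
d = 3.014 / 7.106
d ≈ 0.42

By Cohen's convention (0.2 small / 0.5 medium / 0.8 large): small effect.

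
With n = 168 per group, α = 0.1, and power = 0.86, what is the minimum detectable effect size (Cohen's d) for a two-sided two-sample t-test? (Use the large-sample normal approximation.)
d ≈ 0.30

Minimum detectable effect (two-sample t-test, normal approximation):
d = (z_{α/2} + z_β) / √(n/2)
d = (1.645 + 1.080) / √(168/2)
d = 2.725 / 9.165
d ≈ 0.30

By Cohen's convention (0.2 small / 0.5 medium / 0.8 large): small effect.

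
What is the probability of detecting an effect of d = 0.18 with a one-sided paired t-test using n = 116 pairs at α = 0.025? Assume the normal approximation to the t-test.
Power ≈ 0.49

Power calculation (paired t-test, normal approximation):
z_β = d · √n - z_α
z_β = 0.18 · √116 - 1.960
z_β = 0.18 · 10.770 - 1.960
z_β = -0.021

Power = Φ(z_β) = Φ(-0.021) ≈ 0.492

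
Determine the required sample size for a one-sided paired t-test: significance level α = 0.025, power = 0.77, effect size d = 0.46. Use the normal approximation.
n = 35 pairs

Sample size formula (paired t-test, normal approximation):
n = ((z_α + z_β) / d)²

z_α = 1.960 (for α = 0.025, one-sided)
z_β = 0.739 (for power = 0.77)
d = 0.46

n = ((1.960 + 0.739) / 0.46)²
n = (5.867)²
n ≈ 34.42
Round up to the next whole number: n = 35 pairs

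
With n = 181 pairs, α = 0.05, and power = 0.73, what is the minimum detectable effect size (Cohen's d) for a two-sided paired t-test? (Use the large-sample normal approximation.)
d ≈ 0.19

Minimum detectable effect (paired t-test, normal approximation):
d = (z_{α/2} + z_β) / √n
d = (1.960 + 0.613) / √181
d = 2.573 / 13.454
d ≈ 0.19

By Cohen's convention (0.2 small / 0.5 medium / 0.8 large): very small effect.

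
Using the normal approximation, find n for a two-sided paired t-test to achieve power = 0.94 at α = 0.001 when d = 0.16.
n = 918 pairs

Sample size formula (paired t-test, normal approximation):
n = ((z_{α/2} + z_β) / d)²

z_{α/2} = 3.291 (for α = 0.001, two-sided)
z_β = 1.555 (for power = 0.94)
d = 0.16

n = ((3.291 + 1.555) / 0.16)²
n = (30.288)²
n ≈ 917.36
Round up to the next whole number: n = 918 pairs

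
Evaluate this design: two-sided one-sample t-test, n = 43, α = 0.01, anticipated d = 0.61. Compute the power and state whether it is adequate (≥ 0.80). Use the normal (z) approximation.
Power ≈ 0.92; the study is adequately powered (power ≥ 0.80)

Power calculation (one-sample t-test, normal approximation):
z_β = d · √n - z_{α/2}
z_β = 0.61 · √43 - 2.576
z_β = 0.61 · 6.557 - 2.576
z_β = 1.424

Power = Φ(z_β) = Φ(1.424) ≈ 0.923

Effect size d = 0.61 is medium by Cohen's convention (0.2/0.5/0.8).

Threshold: power ≥ 0.80 is conventionally adequate.
Power ≈ 0.92 → the study is adequately powered (power ≥ 0.80).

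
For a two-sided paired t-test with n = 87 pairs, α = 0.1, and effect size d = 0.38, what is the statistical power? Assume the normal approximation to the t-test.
Power ≈ 0.97

Power calculation (paired t-test, normal approximation):
z_β = d · √n - z_{α/2}
z_β = 0.38 · √87 - 1.645
z_β = 0.38 · 9.327 - 1.645
z_β = 1.900

Power = Φ(z_β) = Φ(1.900) ≈ 0.971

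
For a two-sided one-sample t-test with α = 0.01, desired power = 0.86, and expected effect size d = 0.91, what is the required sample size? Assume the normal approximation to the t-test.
n = 17

Sample size formula (one-sample t-test, normal approximation):
n = ((z_{α/2} + z_β) / d)²

z_{α/2} = 2.576 (for α = 0.01, two-sided)
z_β = 1.080 (for power = 0.86)
d = 0.91

n = ((2.576 + 1.080) / 0.91)²
n = (4.018)²
n ≈ 16.14
Round up to the next whole number: n = 17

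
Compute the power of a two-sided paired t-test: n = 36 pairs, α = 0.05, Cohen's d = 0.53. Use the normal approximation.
Power ≈ 0.89

Power calculation (paired t-test, normal approximation):
z_β = d · √n - z_{α/2}
z_β = 0.53 · √36 - 1.960
z_β = 0.53 · 6.000 - 1.960
z_β = 1.220

Power = Φ(z_β) = Φ(1.220) ≈ 0.889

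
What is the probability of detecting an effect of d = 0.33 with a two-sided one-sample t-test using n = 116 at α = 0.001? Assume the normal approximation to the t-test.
Power ≈ 0.60

Power calculation (one-sample t-test, normal approximation):
z_β = d · √n - z_{α/2}
z_β = 0.33 · √116 - 3.291
z_β = 0.33 · 10.770 - 3.291
z_β = 0.264

Power = Φ(z_β) = Φ(0.264) ≈ 0.604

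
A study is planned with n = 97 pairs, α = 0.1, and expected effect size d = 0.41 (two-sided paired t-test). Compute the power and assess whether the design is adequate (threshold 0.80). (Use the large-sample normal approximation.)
Power ≈ 0.99; the study is adequately powered (power ≥ 0.80)

Power calculation (paired t-test, normal approximation):
z_β = d · √n - z_{α/2}
z_β = 0.41 · √97 - 1.645
z_β = 0.41 · 9.849 - 1.645
z_β = 2.393

Power = Φ(z_β) = Φ(2.393) ≈ 0.992

Effect size d = 0.41 is small by Cohen's convention (0.2/0.5/0.8).

Threshold: power ≥ 0.80 is conventionally adequate.
Power ≈ 0.99 → the study is adequately powered (power ≥ 0.80).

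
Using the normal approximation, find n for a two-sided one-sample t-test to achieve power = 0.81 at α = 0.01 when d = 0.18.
n = 369

Sample size formula (one-sample t-test, normal approximation):
n = ((z_{α/2} + z_β) / d)²

z_{α/2} = 2.576 (for α = 0.01, two-sided)
z_β = 0.878 (for power = 0.81)
d = 0.18

n = ((2.576 + 0.878) / 0.18)²
n = (19.189)²
n ≈ 368.22
Round up to the next whole number: n = 369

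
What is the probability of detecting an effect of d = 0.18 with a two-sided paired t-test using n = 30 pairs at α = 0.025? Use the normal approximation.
Power ≈ 0.10

Power calculation (paired t-test, normal approximation):
z_β = d · √n - z_{α/2}
z_β = 0.18 · √30 - 2.241
z_β = 0.18 · 5.477 - 2.241
z_β = -1.256

Power = Φ(z_β) = Φ(-1.256) ≈ 0.105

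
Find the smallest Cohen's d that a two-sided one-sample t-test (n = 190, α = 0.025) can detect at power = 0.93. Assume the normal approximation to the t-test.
d ≈ 0.27

Minimum detectable effect (one-sample t-test, normal approximation):
d = (z_{α/2} + z_β) / √n
d = (2.241 + 1.476) / √190
d = 3.717 / 13.784
d ≈ 0.27

By Cohen's convention (0.2 small / 0.5 medium / 0.8 large): small effect.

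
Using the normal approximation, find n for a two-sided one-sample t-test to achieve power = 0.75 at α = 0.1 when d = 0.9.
n = 7

Sample size formula (one-sample t-test, normal approximation):
n = ((z_{α/2} + z_β) / d)²

z_{α/2} = 1.645 (for α = 0.1, two-sided)
z_β = 0.674 (for power = 0.75)
d = 0.9

n = ((1.645 + 0.674) / 0.9)²
n = (2.577)²
n ≈ 6.64
Round up to the next whole number: n = 7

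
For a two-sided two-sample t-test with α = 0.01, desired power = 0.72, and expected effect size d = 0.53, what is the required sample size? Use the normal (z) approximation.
n = 72 per group

Sample size formula (two-sample t-test, normal approximation):
n = 2 · ((z_{α/2} + z_β) / d)²

z_{α/2} = 2.576 (for α = 0.01, two-sided)
z_β = 0.583 (for power = 0.72)
d = 0.53

n = 2 · ((2.576 + 0.583) / 0.53)²
n = 2 · (5.960)²
n ≈ 71.04
Round up to the next whole number: n = 72 per group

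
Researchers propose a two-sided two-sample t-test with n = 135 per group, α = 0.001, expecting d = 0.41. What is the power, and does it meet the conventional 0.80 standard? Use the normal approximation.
Power ≈ 0.53; the study is underpowered (power < 0.80)

Power calculation (two-sample t-test, normal approximation):
z_β = d · √(n/2) - z_{α/2}
z_β = 0.41 · √(135/2) - 3.291
z_β = 0.41 · 8.216 - 3.291
z_β = 0.078

Power = Φ(z_β) = Φ(0.078) ≈ 0.531

Effect size d = 0.41 is small by Cohen's convention (0.2/0.5/0.8).

Threshold: power ≥ 0.80 is conventionally adequate.
Power ≈ 0.53 → the study is underpowered (power < 0.80).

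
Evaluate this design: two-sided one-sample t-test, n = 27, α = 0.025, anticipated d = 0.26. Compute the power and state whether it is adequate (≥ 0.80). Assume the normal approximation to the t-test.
Power ≈ 0.19; the study is underpowered (power < 0.80)

Power calculation (one-sample t-test, normal approximation):
z_β = d · √n - z_{α/2}
z_β = 0.26 · √27 - 2.241
z_β = 0.26 · 5.196 - 2.241
z_β = -0.890

Power = Φ(z_β) = Φ(-0.890) ≈ 0.187

Effect size d = 0.26 is small by Cohen's convention (0.2/0.5/0.8).

Threshold: power ≥ 0.80 is conventionally adequate.
Power ≈ 0.19 → the study is underpowered (power < 0.80).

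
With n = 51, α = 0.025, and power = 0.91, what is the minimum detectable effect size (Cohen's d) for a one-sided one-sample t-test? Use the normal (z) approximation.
d ≈ 0.46

Minimum detectable effect (one-sample t-test, normal approximation):
d = (z_α + z_β) / √n
d = (1.960 + 1.341) / √51
d = 3.301 / 7.141
d ≈ 0.46

By Cohen's convention (0.2 small / 0.5 medium / 0.8 large): small effect.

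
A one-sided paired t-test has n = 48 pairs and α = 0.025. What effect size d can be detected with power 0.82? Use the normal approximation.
d ≈ 0.42

Minimum detectable effect (paired t-test, normal approximation):
d = (z_α + z_β) / √n
d = (1.960 + 0.915) / √48
d = 2.875 / 6.928
d ≈ 0.42

By Cohen's convention (0.2 small / 0.5 medium / 0.8 large): small effect.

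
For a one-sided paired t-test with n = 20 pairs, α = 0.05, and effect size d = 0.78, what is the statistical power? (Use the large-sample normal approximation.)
Power ≈ 0.97

Power calculation (paired t-test, normal approximation):
z_β = d · √n - z_α
z_β = 0.78 · √20 - 1.645
z_β = 0.78 · 4.472 - 1.645
z_β = 1.843

Power = Φ(z_β) = Φ(1.843) ≈ 0.967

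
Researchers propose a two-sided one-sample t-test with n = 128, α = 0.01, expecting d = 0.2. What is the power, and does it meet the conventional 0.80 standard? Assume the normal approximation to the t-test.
Power ≈ 0.38; the study is underpowered (power < 0.80)

Power calculation (one-sample t-test, normal approximation):
z_β = d · √n - z_{α/2}
z_β = 0.2 · √128 - 2.576
z_β = 0.2 · 11.314 - 2.576
z_β = -0.313

Power = Φ(z_β) = Φ(-0.313) ≈ 0.377

Effect size d = 0.2 is small by Cohen's convention (0.2/0.5/0.8).

Threshold: power ≥ 0.80 is conventionally adequate.
Power ≈ 0.38 → the study is underpowered (power < 0.80).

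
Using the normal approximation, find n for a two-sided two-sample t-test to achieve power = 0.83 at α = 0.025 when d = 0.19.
n = 566 per group

Sample size formula (two-sample t-test, normal approximation):
n = 2 · ((z_{α/2} + z_β) / d)²

z_{α/2} = 2.241 (for α = 0.025, two-sided)
z_β = 0.954 (for power = 0.83)
d = 0.19

n = 2 · ((2.241 + 0.954) / 0.19)²
n = 2 · (16.816)²
n ≈ 565.56
Round up to the next whole number: n = 566 per group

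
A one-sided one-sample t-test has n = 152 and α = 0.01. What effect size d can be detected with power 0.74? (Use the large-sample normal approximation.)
d ≈ 0.24

Minimum detectable effect (one-sample t-test, normal approximation):
d = (z_α + z_β) / √n
d = (2.326 + 0.643) / √152
d = 2.970 / 12.329
d ≈ 0.24

By Cohen's convention (0.2 small / 0.5 medium / 0.8 large): small effect.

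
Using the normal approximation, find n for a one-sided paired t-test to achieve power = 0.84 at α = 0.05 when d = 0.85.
n = 10 pairs

Sample size formula (paired t-test, normal approximation):
n = ((z_α + z_β) / d)²

z_α = 1.645 (for α = 0.05, one-sided)
z_β = 0.994 (for power = 0.84)
d = 0.85

n = ((1.645 + 0.994) / 0.85)²
n = (3.105)²
n ≈ 9.64
Round up to the next whole number: n = 10 pairs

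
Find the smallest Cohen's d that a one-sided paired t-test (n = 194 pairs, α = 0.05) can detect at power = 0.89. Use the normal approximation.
d ≈ 0.21

Minimum detectable effect (paired t-test, normal approximation):
d = (z_α + z_β) / √n
d = (1.645 + 1.227) / √194
d = 2.871 / 13.928
d ≈ 0.21

By Cohen's convention (0.2 small / 0.5 medium / 0.8 large): small effect.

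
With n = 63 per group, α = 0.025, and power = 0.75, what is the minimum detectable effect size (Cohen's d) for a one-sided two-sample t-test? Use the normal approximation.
d ≈ 0.47

Minimum detectable effect (two-sample t-test, normal approximation):
d = (z_α + z_β) / √(n/2)
d = (1.960 + 0.674) / √(63/2)
d = 2.634 / 5.612
d ≈ 0.47

By Cohen's convention (0.2 small / 0.5 medium / 0.8 large): small effect.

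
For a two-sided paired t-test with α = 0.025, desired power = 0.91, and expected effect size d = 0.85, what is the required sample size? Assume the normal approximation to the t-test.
n = 18 pairs

Sample size formula (paired t-test, normal approximation):
n = ((z_{α/2} + z_β) / d)²

z_{α/2} = 2.241 (for α = 0.025, two-sided)
z_β = 1.341 (for power = 0.91)
d = 0.85

n = ((2.241 + 1.341) / 0.85)²
n = (4.214)²
n ≈ 17.76
Round up to the next whole number: n = 18 pairs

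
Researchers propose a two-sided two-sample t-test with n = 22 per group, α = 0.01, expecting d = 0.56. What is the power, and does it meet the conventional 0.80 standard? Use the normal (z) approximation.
Power ≈ 0.24; the study is underpowered (power < 0.80)

Power calculation (two-sample t-test, normal approximation):
z_β = d · √(n/2) - z_{α/2}
z_β = 0.56 · √(22/2) - 2.576
z_β = 0.56 · 3.317 - 2.576
z_β = -0.719

Power = Φ(z_β) = Φ(-0.719) ≈ 0.236

Effect size d = 0.56 is medium by Cohen's convention (0.2/0.5/0.8).

Threshold: power ≥ 0.80 is conventionally adequate.
Power ≈ 0.24 → the study is underpowered (power < 0.80).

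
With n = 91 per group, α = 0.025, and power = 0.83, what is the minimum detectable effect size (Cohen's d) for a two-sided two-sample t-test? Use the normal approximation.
d ≈ 0.47

Minimum detectable effect (two-sample t-test, normal approximation):
d = (z_{α/2} + z_β) / √(n/2)
d = (2.241 + 0.954) / √(91/2)
d = 3.196 / 6.745
d ≈ 0.47

By Cohen's convention (0.2 small / 0.5 medium / 0.8 large): small effect.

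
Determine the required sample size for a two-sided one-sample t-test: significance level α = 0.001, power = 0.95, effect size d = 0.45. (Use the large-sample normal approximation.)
n = 121

Sample size formula (one-sample t-test, normal approximation):
n = ((z_{α/2} + z_β) / d)²

z_{α/2} = 3.291 (for α = 0.001, two-sided)
z_β = 1.645 (for power = 0.95)
d = 0.45

n = ((3.291 + 1.645) / 0.45)²
n = (10.969)²
n ≈ 120.32
Round up to the next whole number: n = 121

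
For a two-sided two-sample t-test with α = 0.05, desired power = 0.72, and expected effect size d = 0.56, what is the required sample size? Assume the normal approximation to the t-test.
n = 42 per group

Sample size formula (two-sample t-test, normal approximation):
n = 2 · ((z_{α/2} + z_β) / d)²

z_{α/2} = 1.960 (for α = 0.05, two-sided)
z_β = 0.583 (for power = 0.72)
d = 0.56

n = 2 · ((1.960 + 0.583) / 0.56)²
n = 2 · (4.541)²
n ≈ 41.24
Round up to the next whole number: n = 42 per group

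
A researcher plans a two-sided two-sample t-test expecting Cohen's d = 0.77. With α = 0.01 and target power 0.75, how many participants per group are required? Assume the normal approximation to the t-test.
n = 36 per group

Sample size formula (two-sample t-test, normal approximation):
n = 2 · ((z_{α/2} + z_β) / d)²

z_{α/2} = 2.576 (for α = 0.01, two-sided)
z_β = 0.674 (for power = 0.75)
d = 0.77

n = 2 · ((2.576 + 0.674) / 0.77)²
n = 2 · (4.221)²
n ≈ 35.63
Round up to the next whole number: n = 36 per group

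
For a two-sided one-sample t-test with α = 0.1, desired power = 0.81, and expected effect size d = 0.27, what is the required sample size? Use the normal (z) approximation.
n = 88

Sample size formula (one-sample t-test, normal approximation):
n = ((z_{α/2} + z_β) / d)²

z_{α/2} = 1.645 (for α = 0.1, two-sided)
z_β = 0.878 (for power = 0.81)
d = 0.27

n = ((1.645 + 0.878) / 0.27)²
n = (9.344)²
n ≈ 87.31
Round up to the next whole number: n = 88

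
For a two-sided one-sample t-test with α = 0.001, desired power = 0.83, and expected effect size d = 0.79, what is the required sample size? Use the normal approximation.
n = 29

Sample size formula (one-sample t-test, normal approximation):
n = ((z_{α/2} + z_β) / d)²

z_{α/2} = 3.291 (for α = 0.001, two-sided)
z_β = 0.954 (for power = 0.83)
d = 0.79

n = ((3.291 + 0.954) / 0.79)²
n = (5.373)²
n ≈ 28.87
Round up to the next whole number: n = 29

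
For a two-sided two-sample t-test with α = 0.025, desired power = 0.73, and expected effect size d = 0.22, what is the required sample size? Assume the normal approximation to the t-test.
n = 337 per group

Sample size formula (two-sample t-test, normal approximation):
n = 2 · ((z_{α/2} + z_β) / d)²

z_{α/2} = 2.241 (for α = 0.025, two-sided)
z_β = 0.613 (for power = 0.73)
d = 0.22

n = 2 · ((2.241 + 0.613) / 0.22)²
n = 2 · (12.973)²
n ≈ 336.60
Round up to the next whole number: n = 337 per group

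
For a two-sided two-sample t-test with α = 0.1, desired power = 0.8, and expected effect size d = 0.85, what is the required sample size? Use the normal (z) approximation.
n = 18 per group

Sample size formula (two-sample t-test, normal approximation):
n = 2 · ((z_{α/2} + z_β) / d)²

z_{α/2} = 1.645 (for α = 0.1, two-sided)
z_β = 0.842 (for power = 0.8)
d = 0.85

n = 2 · ((1.645 + 0.842) / 0.85)²
n = 2 · (2.926)²
n ≈ 17.12
Round up to the next whole number: n = 18 per group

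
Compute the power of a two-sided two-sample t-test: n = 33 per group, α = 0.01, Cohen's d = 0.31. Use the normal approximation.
Power ≈ 0.09

Power calculation (two-sample t-test, normal approximation):
z_β = d · √(n/2) - z_{α/2}
z_β = 0.31 · √(33/2) - 2.576
z_β = 0.31 · 4.062 - 2.576
z_β = -1.317

Power = Φ(z_β) = Φ(-1.317) ≈ 0.094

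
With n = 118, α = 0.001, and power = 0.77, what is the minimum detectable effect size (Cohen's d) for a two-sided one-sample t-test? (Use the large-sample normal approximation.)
d ≈ 0.37

Minimum detectable effect (one-sample t-test, normal approximation):
d = (z_{α/2} + z_β) / √n
d = (3.291 + 0.739) / √118
d = 4.029 / 10.863
d ≈ 0.37

By Cohen's convention (0.2 small / 0.5 medium / 0.8 large): small effect.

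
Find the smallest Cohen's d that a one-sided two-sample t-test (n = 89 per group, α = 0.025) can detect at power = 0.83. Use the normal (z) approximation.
d ≈ 0.44

Minimum detectable effect (two-sample t-test, normal approximation):
d = (z_α + z_β) / √(n/2)
d = (1.960 + 0.954) / √(89/2)
d = 2.914 / 6.671
d ≈ 0.44

By Cohen's convention (0.2 small / 0.5 medium / 0.8 large): small effect.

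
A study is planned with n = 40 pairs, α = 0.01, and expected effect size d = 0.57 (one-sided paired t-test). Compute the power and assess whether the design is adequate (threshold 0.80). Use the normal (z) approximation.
Power ≈ 0.90; the study is adequately powered (power ≥ 0.80)

Power calculation (paired t-test, normal approximation):
z_β = d · √n - z_α
z_β = 0.57 · √40 - 2.326
z_β = 0.57 · 6.325 - 2.326
z_β = 1.279

Power = Φ(z_β) = Φ(1.279) ≈ 0.899

Effect size d = 0.57 is medium by Cohen's convention (0.2/0.5/0.8).

Threshold: power ≥ 0.80 is conventionally adequate.
Power ≈ 0.90 → the study is adequately powered (power ≥ 0.80).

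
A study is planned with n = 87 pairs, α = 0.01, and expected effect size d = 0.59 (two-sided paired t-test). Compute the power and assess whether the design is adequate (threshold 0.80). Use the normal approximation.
Power ≈ 1.00; the study is adequately powered (power ≥ 0.80)

Power calculation (paired t-test, normal approximation):
z_β = d · √n - z_{α/2}
z_β = 0.59 · √87 - 2.576
z_β = 0.59 · 9.327 - 2.576
z_β = 2.927

Power = Φ(z_β) = Φ(2.927) ≈ 0.998

Effect size d = 0.59 is medium by Cohen's convention (0.2/0.5/0.8).

Threshold: power ≥ 0.80 is conventionally adequate.
Power ≈ 1.00 → the study is adequately powered (power ≥ 0.80).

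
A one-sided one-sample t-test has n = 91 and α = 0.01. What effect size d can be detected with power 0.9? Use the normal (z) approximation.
d ≈ 0.38

Minimum detectable effect (one-sample t-test, normal approximation):
d = (z_α + z_β) / √n
d = (2.326 + 1.282) / √91
d = 3.608 / 9.539
d ≈ 0.38

By Cohen's convention (0.2 small / 0.5 medium / 0.8 large): small effect.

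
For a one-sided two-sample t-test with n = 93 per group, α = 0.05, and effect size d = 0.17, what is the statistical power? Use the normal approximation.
Power ≈ 0.31

Power calculation (two-sample t-test, normal approximation):
z_β = d · √(n/2) - z_α
z_β = 0.17 · √(93/2) - 1.645
z_β = 0.17 · 6.819 - 1.645
z_β = -0.486

Power = Φ(z_β) = Φ(-0.486) ≈ 0.314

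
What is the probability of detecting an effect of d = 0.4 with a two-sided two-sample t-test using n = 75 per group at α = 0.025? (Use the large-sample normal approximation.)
Power ≈ 0.58

Power calculation (two-sample t-test, normal approximation):
z_β = d · √(n/2) - z_{α/2}
z_β = 0.4 · √(75/2) - 2.241
z_β = 0.4 · 6.124 - 2.241
z_β = 0.208

Power = Φ(z_β) = Φ(0.208) ≈ 0.582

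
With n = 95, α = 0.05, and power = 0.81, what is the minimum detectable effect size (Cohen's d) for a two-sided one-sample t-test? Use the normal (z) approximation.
d ≈ 0.29

Minimum detectable effect (one-sample t-test, normal approximation):
d = (z_{α/2} + z_β) / √n
d = (1.960 + 0.878) / √95
d = 2.838 / 9.747
d ≈ 0.29

By Cohen's convention (0.2 small / 0.5 medium / 0.8 large): small effect.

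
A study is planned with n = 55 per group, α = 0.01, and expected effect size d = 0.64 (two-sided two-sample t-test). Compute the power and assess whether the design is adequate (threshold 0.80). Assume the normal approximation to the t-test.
Power ≈ 0.78; the study is underpowered (power < 0.80)

Power calculation (two-sample t-test, normal approximation):
z_β = d · √(n/2) - z_{α/2}
z_β = 0.64 · √(55/2) - 2.576
z_β = 0.64 · 5.244 - 2.576
z_β = 0.780

Power = Φ(z_β) = Φ(0.780) ≈ 0.782

Effect size d = 0.64 is medium by Cohen's convention (0.2/0.5/0.8).

Threshold: power ≥ 0.80 is conventionally adequate.
Power ≈ 0.78 → the study is underpowered (power < 0.80).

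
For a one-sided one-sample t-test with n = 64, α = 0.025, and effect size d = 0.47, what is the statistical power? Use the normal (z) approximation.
Power ≈ 0.96

Power calculation (one-sample t-test, normal approximation):
z_β = d · √n - z_α
z_β = 0.47 · √64 - 1.960
z_β = 0.47 · 8.000 - 1.960
z_β = 1.800

Power = Φ(z_β) = Φ(1.800) ≈ 0.964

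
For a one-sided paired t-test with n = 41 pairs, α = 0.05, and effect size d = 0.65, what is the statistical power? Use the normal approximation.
Power ≈ 0.99

Power calculation (paired t-test, normal approximation):
z_β = d · √n - z_α
z_β = 0.65 · √41 - 1.645
z_β = 0.65 · 6.403 - 1.645
z_β = 2.517

Power = Φ(z_β) = Φ(2.517) ≈ 0.994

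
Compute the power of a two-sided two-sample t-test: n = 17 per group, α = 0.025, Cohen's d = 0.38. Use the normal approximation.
Power ≈ 0.13

Power calculation (two-sample t-test, normal approximation):
z_β = d · √(n/2) - z_{α/2}
z_β = 0.38 · √(17/2) - 2.241
z_β = 0.38 · 2.915 - 2.241
z_β = -1.134

Power = Φ(z_β) = Φ(-1.134) ≈ 0.128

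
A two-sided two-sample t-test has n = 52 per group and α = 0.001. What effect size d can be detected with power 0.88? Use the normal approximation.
d ≈ 0.88

Minimum detectable effect (two-sample t-test, normal approximation):
d = (z_{α/2} + z_β) / √(n/2)
d = (3.291 + 1.175) / √(52/2)
d = 4.466 / 5.099
d ≈ 0.88

By Cohen's convention (0.2 small / 0.5 medium / 0.8 large): large effect.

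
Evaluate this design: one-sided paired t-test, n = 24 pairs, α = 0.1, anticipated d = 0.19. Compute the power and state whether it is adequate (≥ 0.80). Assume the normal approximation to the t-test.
Power ≈ 0.36; the study is underpowered (power < 0.80)

Power calculation (paired t-test, normal approximation):
z_β = d · √n - z_α
z_β = 0.19 · √24 - 1.282
z_β = 0.19 · 4.899 - 1.282
z_β = -0.351

Power = Φ(z_β) = Φ(-0.351) ≈ 0.363

Effect size d = 0.19 is very small by Cohen's convention (0.2/0.5/0.8).

Threshold: power ≥ 0.80 is conventionally adequate.
Power ≈ 0.36 → the study is underpowered (power < 0.80).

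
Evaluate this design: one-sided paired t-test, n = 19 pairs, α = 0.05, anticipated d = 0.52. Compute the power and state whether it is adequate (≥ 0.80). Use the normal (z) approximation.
Power ≈ 0.73; the study is underpowered (power < 0.80)

Power calculation (paired t-test, normal approximation):
z_β = d · √n - z_α
z_β = 0.52 · √19 - 1.645
z_β = 0.52 · 4.359 - 1.645
z_β = 0.622

Power = Φ(z_β) = Φ(0.622) ≈ 0.733

Effect size d = 0.52 is medium by Cohen's convention (0.2/0.5/0.8).

Threshold: power ≥ 0.80 is conventionally adequate.
Power ≈ 0.73 → the study is underpowered (power < 0.80).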